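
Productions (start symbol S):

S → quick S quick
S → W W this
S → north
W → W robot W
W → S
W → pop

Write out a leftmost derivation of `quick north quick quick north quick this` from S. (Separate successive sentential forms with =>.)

S => W W this => S W this => quick S quick W this => quick north quick W this => quick north quick S this => quick north quick quick S quick this => quick north quick quick north quick this

S => W W this   [S → W W this]
W W this => S W this   [W → S]
S W this => quick S quick W this   [S → quick S quick]
quick S quick W this => quick north quick W this   [S → north]
quick north quick W this => quick north quick S this   [W → S]
quick north quick S this => quick north quick quick S quick this   [S → quick S quick]
quick north quick quick S quick this => quick north quick quick north quick this   [S → north]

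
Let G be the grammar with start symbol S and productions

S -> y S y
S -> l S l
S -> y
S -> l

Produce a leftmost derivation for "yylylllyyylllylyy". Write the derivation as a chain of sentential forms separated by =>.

S => ySy => yySyy => yylSlyy => yylySylyy => yylylSlylyy => yylyllSllylyy => yylylllSlllylyy => yylylllySylllylyy => yylylllyyylllylyy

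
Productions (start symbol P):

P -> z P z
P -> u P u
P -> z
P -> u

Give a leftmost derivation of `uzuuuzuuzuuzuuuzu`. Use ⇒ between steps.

P ⇒ uPu ⇒ uzPzu ⇒ uzuPuzu ⇒ uzuuPuuzu ⇒ uzuuuPuuuzu ⇒ uzuuuzPzuuuzu ⇒ uzuuuzuPuzuuuzu ⇒ uzuuuzuuPuuzuuuzu ⇒ uzuuuzuuzuuzuuuzu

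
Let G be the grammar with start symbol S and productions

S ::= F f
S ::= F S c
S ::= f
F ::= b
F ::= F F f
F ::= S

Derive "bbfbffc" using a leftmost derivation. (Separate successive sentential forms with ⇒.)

S⇒FSc⇒bSc⇒bFfc⇒bFFffc⇒bSFffc⇒bFfFffc⇒bbfFffc⇒bbfbffc

S ⇒ FSc   [S ::= F S c]
FSc ⇒ bSc   [F ::= b]
bSc ⇒ bFfc   [S ::= F f]
bFfc ⇒ bFFffc   [F ::= F F f]
bFFffc ⇒ bSFffc   [F ::= S]
bSFffc ⇒ bFfFffc   [S ::= F f]
bFfFffc ⇒ bbfFffc   [F ::= b]
bbfFffc ⇒ bbfbffc   [F ::= b]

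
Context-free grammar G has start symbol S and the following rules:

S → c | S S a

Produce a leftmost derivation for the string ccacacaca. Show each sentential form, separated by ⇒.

S ⇒ SSa   [S → S S a]
SSa ⇒ SSaSa   [S → S S a]
SSaSa ⇒ SSaSaSa   [S → S S a]
SSaSaSa ⇒ SSaSaSaSa   [S → S S a]
SSaSaSaSa ⇒ cSaSaSaSa   [S → c]
cSaSaSaSa ⇒ ccaSaSaSa   [S → c]
ccaSaSaSa ⇒ ccacaSaSa   [S → c]
ccacaSaSa ⇒ ccacacaSa   [S → c]
ccacacaSa ⇒ ccacacaca   [S → c]

S⇒SSa⇒SSaSa⇒SSaSaSa⇒SSaSaSaSa⇒cSaSaSaSa⇒ccaSaSaSa⇒ccacaSaSa⇒ccacacaSa⇒ccacacaca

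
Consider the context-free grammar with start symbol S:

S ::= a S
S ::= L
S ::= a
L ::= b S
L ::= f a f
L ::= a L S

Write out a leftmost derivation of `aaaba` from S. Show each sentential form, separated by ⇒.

S ⇒ aS   [S ::= a S]
aS ⇒ aaS   [S ::= a S]
aaS ⇒ aaaS   [S ::= a S]
aaaS ⇒ aaaL   [S ::= L]
aaaL ⇒ aaabS   [L ::= b S]
aaabS ⇒ aaaba   [S ::= a]

S⇒aS⇒aaS⇒aaaS⇒aaaL⇒aaabS⇒aaaba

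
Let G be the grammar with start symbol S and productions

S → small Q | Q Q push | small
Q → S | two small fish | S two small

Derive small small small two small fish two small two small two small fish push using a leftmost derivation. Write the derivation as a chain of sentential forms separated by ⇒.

S ⇒ Q Q push ⇒ S two small Q push ⇒ small Q two small Q push ⇒ small S two small Q push ⇒ small small Q two small Q push ⇒ small small S two small two small Q push ⇒ small small small Q two small two small Q push ⇒ small small small two small fish two small two small Q push ⇒ small small small two small fish two small two small two small fish push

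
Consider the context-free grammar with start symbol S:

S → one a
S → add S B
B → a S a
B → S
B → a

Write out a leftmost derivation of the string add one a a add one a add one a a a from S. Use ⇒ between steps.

S ⇒ add S B ⇒ add one a B ⇒ add one a a S a ⇒ add one a a add S B a ⇒ add one a a add one a B a ⇒ add one a a add one a S a ⇒ add one a a add one a add S B a ⇒ add one a a add one a add one a B a ⇒ add one a a add one a add one a a a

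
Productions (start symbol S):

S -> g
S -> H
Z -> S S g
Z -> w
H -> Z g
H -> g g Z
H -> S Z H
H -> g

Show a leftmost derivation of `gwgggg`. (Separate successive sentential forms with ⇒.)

S⇒H⇒Zg⇒SSgg⇒HSgg⇒SZHSgg⇒gZHSgg⇒gwHSgg⇒gwgSgg⇒gwgggg

S ⇒ H   [S -> H]
H ⇒ Zg   [H -> Z g]
Zg ⇒ SSgg   [Z -> S S g]
SSgg ⇒ HSgg   [S -> H]
HSgg ⇒ SZHSgg   [H -> S Z H]
SZHSgg ⇒ gZHSgg   [S -> g]
gZHSgg ⇒ gwHSgg   [Z -> w]
gwHSgg ⇒ gwgSgg   [H -> g]
gwgSgg ⇒ gwgggg   [S -> g]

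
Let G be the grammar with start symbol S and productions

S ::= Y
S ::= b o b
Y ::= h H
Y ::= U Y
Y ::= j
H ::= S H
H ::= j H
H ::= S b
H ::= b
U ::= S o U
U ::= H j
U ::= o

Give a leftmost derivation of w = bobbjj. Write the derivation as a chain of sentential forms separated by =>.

S=>Y=>UY=>HjY=>SbjY=>bobbjY=>bobbjj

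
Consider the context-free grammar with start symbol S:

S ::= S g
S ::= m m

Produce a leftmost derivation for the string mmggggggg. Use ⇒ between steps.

S⇒Sg⇒Sgg⇒Sggg⇒Sgggg⇒Sggggg⇒Sgggggg⇒Sggggggg⇒mmggggggg

S ⇒ Sg   [S ::= S g]
Sg ⇒ Sgg   [S ::= S g]
Sgg ⇒ Sggg   [S ::= S g]
Sggg ⇒ Sgggg   [S ::= S g]
Sgggg ⇒ Sggggg   [S ::= S g]
Sggggg ⇒ Sgggggg   [S ::= S g]
Sgggggg ⇒ Sggggggg   [S ::= S g]
Sggggggg ⇒ mmggggggg   [S ::= m m]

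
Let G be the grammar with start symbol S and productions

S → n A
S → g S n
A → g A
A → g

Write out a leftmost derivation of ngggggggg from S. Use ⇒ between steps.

S ⇒ nA ⇒ ngA ⇒ nggA ⇒ ngggA ⇒ nggggA ⇒ ngggggA ⇒ nggggggA ⇒ ngggggggA ⇒ ngggggggg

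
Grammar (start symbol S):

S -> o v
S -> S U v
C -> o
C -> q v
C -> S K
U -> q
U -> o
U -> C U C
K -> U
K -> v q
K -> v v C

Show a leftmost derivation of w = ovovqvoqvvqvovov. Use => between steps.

S=>SUv=>SUvUv=>SUvUvUv=>SUvUvUvUv=>SUvUvUvUvUv=>ovUvUvUvUvUv=>ovovUvUvUvUv=>ovovCUCvUvUvUv=>ovovqvUCvUvUvUv=>ovovqvoCvUvUvUv=>ovovqvoqvvUvUvUv=>ovovqvoqvvqvUvUv=>ovovqvoqvvqvovUv=>ovovqvoqvvqvovov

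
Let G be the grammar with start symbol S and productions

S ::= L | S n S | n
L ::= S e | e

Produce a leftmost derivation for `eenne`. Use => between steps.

S=>SnS=>LnS=>SenS=>LenS=>eenS=>eenL=>eenSe=>eenne

S => SnS   [S ::= S n S]
SnS => LnS   [S ::= L]
LnS => SenS   [L ::= S e]
SenS => LenS   [S ::= L]
LenS => eenS   [L ::= e]
eenS => eenL   [S ::= L]
eenL => eenSe   [L ::= S e]
eenSe => eenne   [S ::= n]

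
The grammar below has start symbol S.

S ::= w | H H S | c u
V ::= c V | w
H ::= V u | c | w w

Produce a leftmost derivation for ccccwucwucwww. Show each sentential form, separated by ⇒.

S ⇒ HHS   [S ::= H H S]
HHS ⇒ VuHS   [H ::= V u]
VuHS ⇒ cVuHS   [V ::= c V]
cVuHS ⇒ ccVuHS   [V ::= c V]
ccVuHS ⇒ cccVuHS   [V ::= c V]
cccVuHS ⇒ ccccVuHS   [V ::= c V]
ccccVuHS ⇒ ccccwuHS   [V ::= w]
ccccwuHS ⇒ ccccwuVuS   [H ::= V u]
ccccwuVuS ⇒ ccccwucVuS   [V ::= c V]
ccccwucVuS ⇒ ccccwucwuS   [V ::= w]
ccccwucwuS ⇒ ccccwucwuHHS   [S ::= H H S]
ccccwucwuHHS ⇒ ccccwucwucHS   [H ::= c]
ccccwucwucHS ⇒ ccccwucwucwwS   [H ::= w w]
ccccwucwucwwS ⇒ ccccwucwucwww   [S ::= w]

S ⇒ HHS ⇒ VuHS ⇒ cVuHS ⇒ ccVuHS ⇒ cccVuHS ⇒ ccccVuHS ⇒ ccccwuHS ⇒ ccccwuVuS ⇒ ccccwucVuS ⇒ ccccwucwuS ⇒ ccccwucwuHHS ⇒ ccccwucwucHS ⇒ ccccwucwucwwS ⇒ ccccwucwucwww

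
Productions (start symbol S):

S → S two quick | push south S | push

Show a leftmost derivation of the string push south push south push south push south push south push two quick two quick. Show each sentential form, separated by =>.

S => push south S => push south S two quick => push south push south S two quick => push south push south S two quick two quick => push south push south push south S two quick two quick => push south push south push south push south S two quick two quick => push south push south push south push south push south S two quick two quick => push south push south push south push south push south push two quick two quick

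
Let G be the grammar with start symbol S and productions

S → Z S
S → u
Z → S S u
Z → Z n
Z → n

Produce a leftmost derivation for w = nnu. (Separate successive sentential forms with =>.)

S => ZS => ZnS => nnS => nnu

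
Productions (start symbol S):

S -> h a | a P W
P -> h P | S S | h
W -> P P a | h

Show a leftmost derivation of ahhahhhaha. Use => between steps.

S => aPW => ahPW => ahhW => ahhPPa => ahhSSPa => ahhaPWSPa => ahhahWSPa => ahhahhSPa => ahhahhhaPa => ahhahhhaha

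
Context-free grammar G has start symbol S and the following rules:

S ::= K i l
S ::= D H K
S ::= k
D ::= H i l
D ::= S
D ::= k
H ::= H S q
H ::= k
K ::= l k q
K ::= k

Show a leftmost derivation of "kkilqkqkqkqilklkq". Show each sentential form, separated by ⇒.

S ⇒ DHK   [S ::= D H K]
DHK ⇒ HilHK   [D ::= H i l]
HilHK ⇒ HSqilHK   [H ::= H S q]
HSqilHK ⇒ HSqSqilHK   [H ::= H S q]
HSqSqilHK ⇒ HSqSqSqilHK   [H ::= H S q]
HSqSqSqilHK ⇒ HSqSqSqSqilHK   [H ::= H S q]
HSqSqSqSqilHK ⇒ kSqSqSqSqilHK   [H ::= k]
kSqSqSqSqilHK ⇒ kKilqSqSqSqilHK   [S ::= K i l]
kKilqSqSqSqilHK ⇒ kkilqSqSqSqilHK   [K ::= k]
kkilqSqSqSqilHK ⇒ kkilqkqSqSqilHK   [S ::= k]
kkilqkqSqSqilHK ⇒ kkilqkqkqSqilHK   [S ::= k]
kkilqkqkqSqilHK ⇒ kkilqkqkqkqilHK   [S ::= k]
kkilqkqkqkqilHK ⇒ kkilqkqkqkqilkK   [H ::= k]
kkilqkqkqkqilkK ⇒ kkilqkqkqkqilklkq   [K ::= l k q]

S⇒DHK⇒HilHK⇒HSqilHK⇒HSqSqilHK⇒HSqSqSqilHK⇒HSqSqSqSqilHK⇒kSqSqSqSqilHK⇒kKilqSqSqSqilHK⇒kkilqSqSqSqilHK⇒kkilqkqSqSqilHK⇒kkilqkqkqSqilHK⇒kkilqkqkqkqilHK⇒kkilqkqkqkqilkK⇒kkilqkqkqkqilklkq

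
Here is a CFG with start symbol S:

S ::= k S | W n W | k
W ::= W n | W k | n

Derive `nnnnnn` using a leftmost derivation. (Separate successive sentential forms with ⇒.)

S ⇒ WnW   [S ::= W n W]
WnW ⇒ WnnW   [W ::= W n]
WnnW ⇒ WnnnW   [W ::= W n]
WnnnW ⇒ nnnnW   [W ::= n]
nnnnW ⇒ nnnnWn   [W ::= W n]
nnnnWn ⇒ nnnnnn   [W ::= n]

S⇒WnW⇒WnnW⇒WnnnW⇒nnnnW⇒nnnnWn⇒nnnnnn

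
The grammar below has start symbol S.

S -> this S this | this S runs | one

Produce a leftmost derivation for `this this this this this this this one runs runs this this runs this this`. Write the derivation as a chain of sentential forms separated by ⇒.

S ⇒ this S this   [S -> this S this]
this S this ⇒ this this S this this   [S -> this S this]
this this S this this ⇒ this this this S runs this this   [S -> this S runs]
this this this S runs this this ⇒ this this this this S this runs this this   [S -> this S this]
this this this this S this runs this this ⇒ this this this this this S this this runs this this   [S -> this S this]
this this this this this S this this runs this this ⇒ this this this this this this S runs this this runs this this   [S -> this S runs]
this this this this this this S runs this this runs this this ⇒ this this this this this this this S runs runs this this runs this this   [S -> this S runs]
this this this this this this this S runs runs this this runs this this ⇒ this this this this this this this one runs runs this this runs this this   [S -> one]

S ⇒ this S this ⇒ this this S this this ⇒ this this this S runs this this ⇒ this this this this S this runs this this ⇒ this this this this this S this this runs this this ⇒ this this this this this this S runs this this runs this this ⇒ this this this this this this this S runs runs this this runs this this ⇒ this this this this this this this one runs runs this this runs this this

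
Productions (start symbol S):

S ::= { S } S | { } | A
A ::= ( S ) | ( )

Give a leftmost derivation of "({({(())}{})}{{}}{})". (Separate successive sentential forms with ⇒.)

S⇒A⇒(S)⇒({S}S)⇒({A}S)⇒({(S)}S)⇒({({S}S)}S)⇒({({A}S)}S)⇒({({(S)}S)}S)⇒({({(A)}S)}S)⇒({({(())}S)}S)⇒({({(())}{})}S)⇒({({(())}{})}{S}S)⇒({({(())}{})}{{}}S)⇒({({(())}{})}{{}}{})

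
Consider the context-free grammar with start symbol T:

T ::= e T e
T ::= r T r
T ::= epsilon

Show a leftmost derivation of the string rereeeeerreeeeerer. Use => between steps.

T=>rTr=>reTer=>rerTrer=>rereTerer=>rereeTeerer=>rereeeTeeerer=>rereeeeTeeeerer=>rereeeeeTeeeeerer=>rereeeeerTreeeeerer=>rereeeeerreeeeerer

T => rTr   [T ::= r T r]
rTr => reTer   [T ::= e T e]
reTer => rerTrer   [T ::= r T r]
rerTrer => rereTerer   [T ::= e T e]
rereTerer => rereeTeerer   [T ::= e T e]
rereeTeerer => rereeeTeeerer   [T ::= e T e]
rereeeTeeerer => rereeeeTeeeerer   [T ::= e T e]
rereeeeTeeeerer => rereeeeeTeeeeerer   [T ::= e T e]
rereeeeeTeeeeerer => rereeeeerTreeeeerer   [T ::= r T r]
rereeeeerTreeeeerer => rereeeeerreeeeerer   [T ::= epsilon]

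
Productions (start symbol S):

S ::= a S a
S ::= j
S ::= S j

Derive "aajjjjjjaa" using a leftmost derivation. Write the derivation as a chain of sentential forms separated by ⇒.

S ⇒ aSa   [S ::= a S a]
aSa ⇒ aaSaa   [S ::= a S a]
aaSaa ⇒ aaSjaa   [S ::= S j]
aaSjaa ⇒ aaSjjaa   [S ::= S j]
aaSjjaa ⇒ aaSjjjaa   [S ::= S j]
aaSjjjaa ⇒ aaSjjjjaa   [S ::= S j]
aaSjjjjaa ⇒ aaSjjjjjaa   [S ::= S j]
aaSjjjjjaa ⇒ aajjjjjjaa   [S ::= j]

S ⇒ aSa ⇒ aaSaa ⇒ aaSjaa ⇒ aaSjjaa ⇒ aaSjjjaa ⇒ aaSjjjjaa ⇒ aaSjjjjjaa ⇒ aajjjjjjaa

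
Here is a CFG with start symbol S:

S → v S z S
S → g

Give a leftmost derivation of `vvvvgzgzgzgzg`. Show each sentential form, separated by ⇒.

S ⇒ vSzS ⇒ vvSzSzS ⇒ vvvSzSzSzS ⇒ vvvvSzSzSzSzS ⇒ vvvvgzSzSzSzS ⇒ vvvvgzgzSzSzS ⇒ vvvvgzgzgzSzS ⇒ vvvvgzgzgzgzS ⇒ vvvvgzgzgzgzg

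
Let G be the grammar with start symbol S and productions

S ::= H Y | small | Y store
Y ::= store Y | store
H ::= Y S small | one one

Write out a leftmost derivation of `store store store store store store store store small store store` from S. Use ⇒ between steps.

S ⇒ H Y ⇒ Y S small Y ⇒ store Y S small Y ⇒ store store Y S small Y ⇒ store store store Y S small Y ⇒ store store store store Y S small Y ⇒ store store store store store Y S small Y ⇒ store store store store store store S small Y ⇒ store store store store store store Y store small Y ⇒ store store store store store store store store small Y ⇒ store store store store store store store store small store Y ⇒ store store store store store store store store small store store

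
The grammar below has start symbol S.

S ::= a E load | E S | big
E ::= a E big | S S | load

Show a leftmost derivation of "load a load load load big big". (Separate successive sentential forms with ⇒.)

S ⇒ E S ⇒ load S ⇒ load E S ⇒ load S S S ⇒ load a E load S S ⇒ load a load load S S ⇒ load a load load E S S ⇒ load a load load load S S ⇒ load a load load load big S ⇒ load a load load load big big

S ⇒ E S   [S ::= E S]
E S ⇒ load S   [E ::= load]
load S ⇒ load E S   [S ::= E S]
load E S ⇒ load S S S   [E ::= S S]
load S S S ⇒ load a E load S S   [S ::= a E load]
load a E load S S ⇒ load a load load S S   [E ::= load]
load a load load S S ⇒ load a load load E S S   [S ::= E S]
load a load load E S S ⇒ load a load load load S S   [E ::= load]
load a load load load S S ⇒ load a load load load big S   [S ::= big]
load a load load load big S ⇒ load a load load load big big   [S ::= big]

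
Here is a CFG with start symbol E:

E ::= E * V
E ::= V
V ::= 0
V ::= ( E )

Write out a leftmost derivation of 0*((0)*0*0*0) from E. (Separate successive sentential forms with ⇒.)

E ⇒ E*V   [E ::= E * V]
E*V ⇒ V*V   [E ::= V]
V*V ⇒ 0*V   [V ::= 0]
0*V ⇒ 0*(E)   [V ::= ( E )]
0*(E) ⇒ 0*(E*V)   [E ::= E * V]
0*(E*V) ⇒ 0*(E*V*V)   [E ::= E * V]
0*(E*V*V) ⇒ 0*(E*V*V*V)   [E ::= E * V]
0*(E*V*V*V) ⇒ 0*(V*V*V*V)   [E ::= V]
0*(V*V*V*V) ⇒ 0*((E)*V*V*V)   [V ::= ( E )]
0*((E)*V*V*V) ⇒ 0*((V)*V*V*V)   [E ::= V]
0*((V)*V*V*V) ⇒ 0*((0)*V*V*V)   [V ::= 0]
0*((0)*V*V*V) ⇒ 0*((0)*0*V*V)   [V ::= 0]
0*((0)*0*V*V) ⇒ 0*((0)*0*0*V)   [V ::= 0]
0*((0)*0*0*V) ⇒ 0*((0)*0*0*0)   [V ::= 0]

E⇒E*V⇒V*V⇒0*V⇒0*(E)⇒0*(E*V)⇒0*(E*V*V)⇒0*(E*V*V*V)⇒0*(V*V*V*V)⇒0*((E)*V*V*V)⇒0*((V)*V*V*V)⇒0*((0)*V*V*V)⇒0*((0)*0*V*V)⇒0*((0)*0*0*V)⇒0*((0)*0*0*0)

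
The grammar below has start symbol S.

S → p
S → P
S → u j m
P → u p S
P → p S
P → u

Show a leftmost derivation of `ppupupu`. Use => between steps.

S => P => pS => pP => ppS => ppP => ppupS => ppupP => ppupupS => ppupupP => ppupupu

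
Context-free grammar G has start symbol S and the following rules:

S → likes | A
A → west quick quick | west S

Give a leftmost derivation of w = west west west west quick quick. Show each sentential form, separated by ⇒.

S ⇒ A ⇒ west S ⇒ west A ⇒ west west S ⇒ west west A ⇒ west west west S ⇒ west west west A ⇒ west west west west quick quick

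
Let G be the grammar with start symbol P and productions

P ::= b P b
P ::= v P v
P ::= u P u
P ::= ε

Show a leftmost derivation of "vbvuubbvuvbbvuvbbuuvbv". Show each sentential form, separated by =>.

P => vPv => vbPbv => vbvPvbv => vbvuPuvbv => vbvuuPuuvbv => vbvuubPbuuvbv => vbvuubbPbbuuvbv => vbvuubbvPvbbuuvbv => vbvuubbvuPuvbbuuvbv => vbvuubbvuvPvuvbbuuvbv => vbvuubbvuvbPbvuvbbuuvbv => vbvuubbvuvbbvuvbbuuvbv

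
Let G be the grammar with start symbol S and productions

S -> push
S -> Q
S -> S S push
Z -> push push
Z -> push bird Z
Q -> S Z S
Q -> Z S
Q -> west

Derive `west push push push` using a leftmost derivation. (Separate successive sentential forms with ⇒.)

S ⇒ Q ⇒ S Z S ⇒ Q Z S ⇒ west Z S ⇒ west push push S ⇒ west push push push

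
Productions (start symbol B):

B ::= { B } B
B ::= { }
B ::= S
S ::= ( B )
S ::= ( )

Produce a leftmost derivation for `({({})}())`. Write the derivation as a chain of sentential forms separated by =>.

B => S => (B) => ({B}B) => ({S}B) => ({(B)}B) => ({({})}B) => ({({})}S) => ({({})}())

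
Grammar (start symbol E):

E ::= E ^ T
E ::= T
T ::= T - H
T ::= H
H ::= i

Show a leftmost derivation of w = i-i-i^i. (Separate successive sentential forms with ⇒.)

E ⇒ E^T   [E ::= E ^ T]
E^T ⇒ T^T   [E ::= T]
T^T ⇒ T-H^T   [T ::= T - H]
T-H^T ⇒ T-H-H^T   [T ::= T - H]
T-H-H^T ⇒ H-H-H^T   [T ::= H]
H-H-H^T ⇒ i-H-H^T   [H ::= i]
i-H-H^T ⇒ i-i-H^T   [H ::= i]
i-i-H^T ⇒ i-i-i^T   [H ::= i]
i-i-i^T ⇒ i-i-i^H   [T ::= H]
i-i-i^H ⇒ i-i-i^i   [H ::= i]

E ⇒ E^T ⇒ T^T ⇒ T-H^T ⇒ T-H-H^T ⇒ H-H-H^T ⇒ i-H-H^T ⇒ i-i-H^T ⇒ i-i-i^T ⇒ i-i-i^H ⇒ i-i-i^i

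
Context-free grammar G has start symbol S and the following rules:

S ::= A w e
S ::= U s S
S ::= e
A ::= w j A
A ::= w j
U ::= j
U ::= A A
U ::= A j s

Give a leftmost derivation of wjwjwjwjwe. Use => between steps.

S => Awe => wjAwe => wjwjAwe => wjwjwjAwe => wjwjwjwjwe

S => Awe   [S ::= A w e]
Awe => wjAwe   [A ::= w j A]
wjAwe => wjwjAwe   [A ::= w j A]
wjwjAwe => wjwjwjAwe   [A ::= w j A]
wjwjwjAwe => wjwjwjwjwe   [A ::= w j]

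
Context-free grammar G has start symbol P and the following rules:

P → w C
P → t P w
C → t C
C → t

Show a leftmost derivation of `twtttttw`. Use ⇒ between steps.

P ⇒ tPw ⇒ twCw ⇒ twtCw ⇒ twttCw ⇒ twtttCw ⇒ twttttCw ⇒ twtttttw

P ⇒ tPw   [P → t P w]
tPw ⇒ twCw   [P → w C]
twCw ⇒ twtCw   [C → t C]
twtCw ⇒ twttCw   [C → t C]
twttCw ⇒ twtttCw   [C → t C]
twtttCw ⇒ twttttCw   [C → t C]
twttttCw ⇒ twtttttw   [C → t]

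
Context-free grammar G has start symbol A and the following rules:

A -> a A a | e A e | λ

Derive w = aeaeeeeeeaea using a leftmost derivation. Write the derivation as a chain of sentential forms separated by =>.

A=>aAa=>aeAea=>aeaAaea=>aeaeAeaea=>aeaeeAeeaea=>aeaeeeAeeeaea=>aeaeeeeeeaea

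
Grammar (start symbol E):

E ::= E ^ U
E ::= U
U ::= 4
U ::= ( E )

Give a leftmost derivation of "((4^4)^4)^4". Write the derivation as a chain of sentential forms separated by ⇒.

E ⇒ E^U   [E ::= E ^ U]
E^U ⇒ U^U   [E ::= U]
U^U ⇒ (E)^U   [U ::= ( E )]
(E)^U ⇒ (E^U)^U   [E ::= E ^ U]
(E^U)^U ⇒ (U^U)^U   [E ::= U]
(U^U)^U ⇒ ((E)^U)^U   [U ::= ( E )]
((E)^U)^U ⇒ ((E^U)^U)^U   [E ::= E ^ U]
((E^U)^U)^U ⇒ ((U^U)^U)^U   [E ::= U]
((U^U)^U)^U ⇒ ((4^U)^U)^U   [U ::= 4]
((4^U)^U)^U ⇒ ((4^4)^U)^U   [U ::= 4]
((4^4)^U)^U ⇒ ((4^4)^4)^U   [U ::= 4]
((4^4)^4)^U ⇒ ((4^4)^4)^4   [U ::= 4]

E ⇒ E^U ⇒ U^U ⇒ (E)^U ⇒ (E^U)^U ⇒ (U^U)^U ⇒ ((E)^U)^U ⇒ ((E^U)^U)^U ⇒ ((U^U)^U)^U ⇒ ((4^U)^U)^U ⇒ ((4^4)^U)^U ⇒ ((4^4)^4)^U ⇒ ((4^4)^4)^4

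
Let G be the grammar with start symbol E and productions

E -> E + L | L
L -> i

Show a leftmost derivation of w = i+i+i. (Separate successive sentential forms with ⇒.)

E ⇒ E+L ⇒ E+L+L ⇒ L+L+L ⇒ i+L+L ⇒ i+i+L ⇒ i+i+i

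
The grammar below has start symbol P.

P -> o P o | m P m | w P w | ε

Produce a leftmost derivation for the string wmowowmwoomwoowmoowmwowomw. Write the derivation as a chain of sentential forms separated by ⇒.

P ⇒ wPw ⇒ wmPmw ⇒ wmoPomw ⇒ wmowPwomw ⇒ wmowoPowomw ⇒ wmowowPwowomw ⇒ wmowowmPmwowomw ⇒ wmowowmwPwmwowomw ⇒ wmowowmwoPowmwowomw ⇒ wmowowmwooPoowmwowomw ⇒ wmowowmwoomPmoowmwowomw ⇒ wmowowmwoomwPwmoowmwowomw ⇒ wmowowmwoomwoPowmoowmwowomw ⇒ wmowowmwoomwoowmoowmwowomw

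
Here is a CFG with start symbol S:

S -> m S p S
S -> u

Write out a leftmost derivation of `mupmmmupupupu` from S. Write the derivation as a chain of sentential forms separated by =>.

S => mSpS => mupS => mupmSpS => mupmmSpSpS => mupmmmSpSpSpS => mupmmmupSpSpS => mupmmmupupSpS => mupmmmupupupS => mupmmmupupupu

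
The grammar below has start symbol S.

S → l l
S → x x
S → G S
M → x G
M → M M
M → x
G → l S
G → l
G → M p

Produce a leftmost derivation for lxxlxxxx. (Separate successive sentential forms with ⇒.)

S ⇒ GS   [S → G S]
GS ⇒ lSS   [G → l S]
lSS ⇒ lxxS   [S → x x]
lxxS ⇒ lxxGS   [S → G S]
lxxGS ⇒ lxxlSS   [G → l S]
lxxlSS ⇒ lxxlxxS   [S → x x]
lxxlxxS ⇒ lxxlxxxx   [S → x x]

S ⇒ GS ⇒ lSS ⇒ lxxS ⇒ lxxGS ⇒ lxxlSS ⇒ lxxlxxS ⇒ lxxlxxxx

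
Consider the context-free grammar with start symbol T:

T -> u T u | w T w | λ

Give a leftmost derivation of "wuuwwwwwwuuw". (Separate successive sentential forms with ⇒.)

T⇒wTw⇒wuTuw⇒wuuTuuw⇒wuuwTwuuw⇒wuuwwTwwuuw⇒wuuwwwTwwwuuw⇒wuuwwwwwwuuw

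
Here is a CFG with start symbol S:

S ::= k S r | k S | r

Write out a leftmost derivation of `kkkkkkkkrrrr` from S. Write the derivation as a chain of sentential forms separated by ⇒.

S ⇒ kS   [S ::= k S]
kS ⇒ kkSr   [S ::= k S r]
kkSr ⇒ kkkSr   [S ::= k S]
kkkSr ⇒ kkkkSr   [S ::= k S]
kkkkSr ⇒ kkkkkSrr   [S ::= k S r]
kkkkkSrr ⇒ kkkkkkSrr   [S ::= k S]
kkkkkkSrr ⇒ kkkkkkkSrrr   [S ::= k S r]
kkkkkkkSrrr ⇒ kkkkkkkkSrrr   [S ::= k S]
kkkkkkkkSrrr ⇒ kkkkkkkkrrrr   [S ::= r]

S ⇒ kS ⇒ kkSr ⇒ kkkSr ⇒ kkkkSr ⇒ kkkkkSrr ⇒ kkkkkkSrr ⇒ kkkkkkkSrrr ⇒ kkkkkkkkSrrr ⇒ kkkkkkkkrrrr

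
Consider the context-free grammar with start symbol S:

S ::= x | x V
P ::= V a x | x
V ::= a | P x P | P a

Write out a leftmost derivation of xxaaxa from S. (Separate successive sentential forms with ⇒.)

S ⇒ xV ⇒ xPa ⇒ xVaxa ⇒ xPaaxa ⇒ xxaaxa

S ⇒ xV   [S ::= x V]
xV ⇒ xPa   [V ::= P a]
xPa ⇒ xVaxa   [P ::= V a x]
xVaxa ⇒ xPaaxa   [V ::= P a]
xPaaxa ⇒ xxaaxa   [P ::= x]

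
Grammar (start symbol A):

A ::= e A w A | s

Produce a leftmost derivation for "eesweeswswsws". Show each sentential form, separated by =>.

A=>eAwA=>eeAwAwA=>eeswAwA=>eesweAwAwA=>eesweeAwAwAwA=>eesweeswAwAwA=>eesweeswswAwA=>eesweeswswswA=>eesweeswswsws

A => eAwA   [A ::= e A w A]
eAwA => eeAwAwA   [A ::= e A w A]
eeAwAwA => eeswAwA   [A ::= s]
eeswAwA => eesweAwAwA   [A ::= e A w A]
eesweAwAwA => eesweeAwAwAwA   [A ::= e A w A]
eesweeAwAwAwA => eesweeswAwAwA   [A ::= s]
eesweeswAwAwA => eesweeswswAwA   [A ::= s]
eesweeswswAwA => eesweeswswswA   [A ::= s]
eesweeswswswA => eesweeswswsws   [A ::= s]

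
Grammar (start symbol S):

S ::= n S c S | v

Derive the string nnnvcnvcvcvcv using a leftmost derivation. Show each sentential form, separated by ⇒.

S ⇒ nScS ⇒ nnScScS ⇒ nnnScScScS ⇒ nnnvcScScS ⇒ nnnvcnScScScS ⇒ nnnvcnvcScScS ⇒ nnnvcnvcvcScS ⇒ nnnvcnvcvcvcS ⇒ nnnvcnvcvcvcv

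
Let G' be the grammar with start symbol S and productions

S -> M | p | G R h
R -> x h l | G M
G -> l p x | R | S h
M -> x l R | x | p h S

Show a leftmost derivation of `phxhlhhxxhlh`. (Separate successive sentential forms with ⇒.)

S ⇒ GRh ⇒ RRh ⇒ GMRh ⇒ ShMRh ⇒ GRhhMRh ⇒ ShRhhMRh ⇒ phRhhMRh ⇒ phxhlhhMRh ⇒ phxhlhhxRh ⇒ phxhlhhxxhlh

S ⇒ GRh   [S -> G R h]
GRh ⇒ RRh   [G -> R]
RRh ⇒ GMRh   [R -> G M]
GMRh ⇒ ShMRh   [G -> S h]
ShMRh ⇒ GRhhMRh   [S -> G R h]
GRhhMRh ⇒ ShRhhMRh   [G -> S h]
ShRhhMRh ⇒ phRhhMRh   [S -> p]
phRhhMRh ⇒ phxhlhhMRh   [R -> x h l]
phxhlhhMRh ⇒ phxhlhhxRh   [M -> x]
phxhlhhxRh ⇒ phxhlhhxxhlh   [R -> x h l]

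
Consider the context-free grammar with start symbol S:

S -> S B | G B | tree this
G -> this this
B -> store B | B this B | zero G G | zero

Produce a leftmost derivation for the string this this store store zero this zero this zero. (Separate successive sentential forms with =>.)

S => G B => this this B => this this B this B => this this store B this B => this this store B this B this B => this this store store B this B this B => this this store store zero this B this B => this this store store zero this zero this B => this this store store zero this zero this zero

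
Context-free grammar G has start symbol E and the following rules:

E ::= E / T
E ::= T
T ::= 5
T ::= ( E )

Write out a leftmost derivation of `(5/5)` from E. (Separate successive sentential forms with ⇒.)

E ⇒ T   [E ::= T]
T ⇒ (E)   [T ::= ( E )]
(E) ⇒ (E/T)   [E ::= E / T]
(E/T) ⇒ (T/T)   [E ::= T]
(T/T) ⇒ (5/T)   [T ::= 5]
(5/T) ⇒ (5/5)   [T ::= 5]

E ⇒ T ⇒ (E) ⇒ (E/T) ⇒ (T/T) ⇒ (5/T) ⇒ (5/5)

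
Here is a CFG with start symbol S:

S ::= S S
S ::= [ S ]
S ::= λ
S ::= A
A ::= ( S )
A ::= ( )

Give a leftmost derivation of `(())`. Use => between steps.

S => A => (S) => (A) => (())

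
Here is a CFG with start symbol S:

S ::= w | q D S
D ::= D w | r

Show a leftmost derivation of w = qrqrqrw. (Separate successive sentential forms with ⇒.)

S ⇒ qDS ⇒ qrS ⇒ qrqDS ⇒ qrqrS ⇒ qrqrqDS ⇒ qrqrqrS ⇒ qrqrqrw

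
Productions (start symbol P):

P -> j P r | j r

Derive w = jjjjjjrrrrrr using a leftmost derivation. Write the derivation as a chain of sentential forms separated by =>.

P=>jPr=>jjPrr=>jjjPrrr=>jjjjPrrrr=>jjjjjPrrrrr=>jjjjjjrrrrrr

P => jPr   [P -> j P r]
jPr => jjPrr   [P -> j P r]
jjPrr => jjjPrrr   [P -> j P r]
jjjPrrr => jjjjPrrrr   [P -> j P r]
jjjjPrrrr => jjjjjPrrrrr   [P -> j P r]
jjjjjPrrrrr => jjjjjjrrrrrr   [P -> j r]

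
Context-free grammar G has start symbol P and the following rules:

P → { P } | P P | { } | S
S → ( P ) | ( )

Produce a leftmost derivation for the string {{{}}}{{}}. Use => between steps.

P => PP => {P}P => {{P}}P => {{{}}}P => {{{}}}{P} => {{{}}}{{}}

P => PP   [P → P P]
PP => {P}P   [P → { P }]
{P}P => {{P}}P   [P → { P }]
{{P}}P => {{{}}}P   [P → { }]
{{{}}}P => {{{}}}{P}   [P → { P }]
{{{}}}{P} => {{{}}}{{}}   [P → { }]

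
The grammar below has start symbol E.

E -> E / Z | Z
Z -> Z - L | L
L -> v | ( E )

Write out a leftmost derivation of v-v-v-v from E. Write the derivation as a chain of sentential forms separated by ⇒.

E ⇒ Z   [E -> Z]
Z ⇒ Z-L   [Z -> Z - L]
Z-L ⇒ Z-L-L   [Z -> Z - L]
Z-L-L ⇒ Z-L-L-L   [Z -> Z - L]
Z-L-L-L ⇒ L-L-L-L   [Z -> L]
L-L-L-L ⇒ v-L-L-L   [L -> v]
v-L-L-L ⇒ v-v-L-L   [L -> v]
v-v-L-L ⇒ v-v-v-L   [L -> v]
v-v-v-L ⇒ v-v-v-v   [L -> v]

E⇒Z⇒Z-L⇒Z-L-L⇒Z-L-L-L⇒L-L-L-L⇒v-L-L-L⇒v-v-L-L⇒v-v-v-L⇒v-v-v-v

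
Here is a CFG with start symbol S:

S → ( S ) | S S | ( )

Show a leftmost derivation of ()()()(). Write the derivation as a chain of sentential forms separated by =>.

S=>SS=>()S=>()SS=>()SSS=>()()SS=>()()()S=>()()()()

S => SS   [S → S S]
SS => ()S   [S → ( )]
()S => ()SS   [S → S S]
()SS => ()SSS   [S → S S]
()SSS => ()()SS   [S → ( )]
()()SS => ()()()S   [S → ( )]
()()()S => ()()()()   [S → ( )]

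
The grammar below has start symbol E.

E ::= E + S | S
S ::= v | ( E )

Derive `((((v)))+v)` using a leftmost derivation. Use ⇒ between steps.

E ⇒ S ⇒ (E) ⇒ (E+S) ⇒ (S+S) ⇒ ((E)+S) ⇒ ((S)+S) ⇒ (((E))+S) ⇒ (((S))+S) ⇒ ((((E)))+S) ⇒ ((((S)))+S) ⇒ ((((v)))+S) ⇒ ((((v)))+v)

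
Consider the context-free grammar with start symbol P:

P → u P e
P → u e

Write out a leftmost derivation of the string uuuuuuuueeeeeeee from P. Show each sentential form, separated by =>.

P=>uPe=>uuPee=>uuuPeee=>uuuuPeeee=>uuuuuPeeeee=>uuuuuuPeeeeee=>uuuuuuuPeeeeeee=>uuuuuuuueeeeeeee

P => uPe   [P → u P e]
uPe => uuPee   [P → u P e]
uuPee => uuuPeee   [P → u P e]
uuuPeee => uuuuPeeee   [P → u P e]
uuuuPeeee => uuuuuPeeeee   [P → u P e]
uuuuuPeeeee => uuuuuuPeeeeee   [P → u P e]
uuuuuuPeeeeee => uuuuuuuPeeeeeee   [P → u P e]
uuuuuuuPeeeeeee => uuuuuuuueeeeeeee   [P → u e]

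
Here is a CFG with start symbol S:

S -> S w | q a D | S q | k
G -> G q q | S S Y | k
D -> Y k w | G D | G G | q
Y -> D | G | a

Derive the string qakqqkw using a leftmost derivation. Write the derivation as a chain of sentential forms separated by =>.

S => qaD   [S -> q a D]
qaD => qaYkw   [D -> Y k w]
qaYkw => qaGkw   [Y -> G]
qaGkw => qaGqqkw   [G -> G q q]
qaGqqkw => qakqqkw   [G -> k]

S => qaD => qaYkw => qaGkw => qaGqqkw => qakqqkw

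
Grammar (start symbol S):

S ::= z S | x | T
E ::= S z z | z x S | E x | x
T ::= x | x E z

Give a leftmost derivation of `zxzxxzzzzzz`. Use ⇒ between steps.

S ⇒ zS ⇒ zT ⇒ zxEz ⇒ zxSzzz ⇒ zxzSzzz ⇒ zxzTzzz ⇒ zxzxEzzzz ⇒ zxzxSzzzzzz ⇒ zxzxxzzzzzz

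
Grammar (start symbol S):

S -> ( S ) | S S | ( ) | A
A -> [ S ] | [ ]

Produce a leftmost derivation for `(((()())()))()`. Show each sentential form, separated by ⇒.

S ⇒ SS ⇒ (S)S ⇒ ((S))S ⇒ ((SS))S ⇒ (((S)S))S ⇒ (((SS)S))S ⇒ (((()S)S))S ⇒ (((()())S))S ⇒ (((()())()))S ⇒ (((()())()))()

S ⇒ SS   [S -> S S]
SS ⇒ (S)S   [S -> ( S )]
(S)S ⇒ ((S))S   [S -> ( S )]
((S))S ⇒ ((SS))S   [S -> S S]
((SS))S ⇒ (((S)S))S   [S -> ( S )]
(((S)S))S ⇒ (((SS)S))S   [S -> S S]
(((SS)S))S ⇒ (((()S)S))S   [S -> ( )]
(((()S)S))S ⇒ (((()())S))S   [S -> ( )]
(((()())S))S ⇒ (((()())()))S   [S -> ( )]
(((()())()))S ⇒ (((()())()))()   [S -> ( )]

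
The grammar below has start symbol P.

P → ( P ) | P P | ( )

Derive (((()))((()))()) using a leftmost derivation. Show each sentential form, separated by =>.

P => (P) => (PP) => (PPP) => ((P)PP) => (((P))PP) => (((()))PP) => (((()))(P)P) => (((()))((P))P) => (((()))((()))P) => (((()))((()))())

P => (P)   [P → ( P )]
(P) => (PP)   [P → P P]
(PP) => (PPP)   [P → P P]
(PPP) => ((P)PP)   [P → ( P )]
((P)PP) => (((P))PP)   [P → ( P )]
(((P))PP) => (((()))PP)   [P → ( )]
(((()))PP) => (((()))(P)P)   [P → ( P )]
(((()))(P)P) => (((()))((P))P)   [P → ( P )]
(((()))((P))P) => (((()))((()))P)   [P → ( )]
(((()))((()))P) => (((()))((()))())   [P → ( )]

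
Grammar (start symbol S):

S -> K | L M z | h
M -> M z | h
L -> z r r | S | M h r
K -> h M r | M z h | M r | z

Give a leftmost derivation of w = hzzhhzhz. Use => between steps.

S => LMz => SMz => LMzMz => SMzMz => KMzMz => MzhMzMz => MzzhMzMz => hzzhMzMz => hzzhhzMz => hzzhhzhz

S => LMz   [S -> L M z]
LMz => SMz   [L -> S]
SMz => LMzMz   [S -> L M z]
LMzMz => SMzMz   [L -> S]
SMzMz => KMzMz   [S -> K]
KMzMz => MzhMzMz   [K -> M z h]
MzhMzMz => MzzhMzMz   [M -> M z]
MzzhMzMz => hzzhMzMz   [M -> h]
hzzhMzMz => hzzhhzMz   [M -> h]
hzzhhzMz => hzzhhzhz   [M -> h]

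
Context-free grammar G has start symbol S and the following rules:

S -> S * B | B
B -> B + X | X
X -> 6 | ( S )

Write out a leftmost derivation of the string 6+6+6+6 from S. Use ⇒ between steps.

S ⇒ B ⇒ B+X ⇒ B+X+X ⇒ B+X+X+X ⇒ X+X+X+X ⇒ 6+X+X+X ⇒ 6+6+X+X ⇒ 6+6+6+X ⇒ 6+6+6+6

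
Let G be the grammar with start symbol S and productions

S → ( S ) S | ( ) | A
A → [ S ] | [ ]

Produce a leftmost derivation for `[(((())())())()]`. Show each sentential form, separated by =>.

S => A => [S] => [(S)S] => [((S)S)S] => [(((S)S)S)S] => [(((())S)S)S] => [(((())())S)S] => [(((())())())S] => [(((())())())()]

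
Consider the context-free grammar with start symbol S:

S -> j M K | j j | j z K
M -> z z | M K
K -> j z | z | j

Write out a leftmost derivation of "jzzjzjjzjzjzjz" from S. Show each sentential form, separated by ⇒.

S ⇒ jMK ⇒ jMKK ⇒ jMKKK ⇒ jMKKKK ⇒ jMKKKKK ⇒ jMKKKKKK ⇒ jzzKKKKKK ⇒ jzzjzKKKKK ⇒ jzzjzjKKKK ⇒ jzzjzjjzKKK ⇒ jzzjzjjzjzKK ⇒ jzzjzjjzjzjzK ⇒ jzzjzjjzjzjzjz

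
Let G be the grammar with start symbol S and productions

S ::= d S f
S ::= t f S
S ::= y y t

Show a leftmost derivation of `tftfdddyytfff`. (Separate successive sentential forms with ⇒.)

S⇒tfS⇒tftfS⇒tftfdSf⇒tftfddSff⇒tftfdddSfff⇒tftfdddyytfff

S ⇒ tfS   [S ::= t f S]
tfS ⇒ tftfS   [S ::= t f S]
tftfS ⇒ tftfdSf   [S ::= d S f]
tftfdSf ⇒ tftfddSff   [S ::= d S f]
tftfddSff ⇒ tftfdddSfff   [S ::= d S f]
tftfdddSfff ⇒ tftfdddyytfff   [S ::= y y t]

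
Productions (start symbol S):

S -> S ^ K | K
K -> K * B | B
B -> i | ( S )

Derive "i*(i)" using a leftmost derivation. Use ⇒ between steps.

S⇒K⇒K*B⇒B*B⇒i*B⇒i*(S)⇒i*(K)⇒i*(B)⇒i*(i)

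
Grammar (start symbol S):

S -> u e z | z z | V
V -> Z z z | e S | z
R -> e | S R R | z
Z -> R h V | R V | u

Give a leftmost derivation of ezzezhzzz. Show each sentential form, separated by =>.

S => V   [S -> V]
V => eS   [V -> e S]
eS => eV   [S -> V]
eV => eZzz   [V -> Z z z]
eZzz => eRhVzz   [Z -> R h V]
eRhVzz => eSRRhVzz   [R -> S R R]
eSRRhVzz => ezzRRhVzz   [S -> z z]
ezzRRhVzz => ezzeRhVzz   [R -> e]
ezzeRhVzz => ezzezhVzz   [R -> z]
ezzezhVzz => ezzezhzzz   [V -> z]

S => V => eS => eV => eZzz => eRhVzz => eSRRhVzz => ezzRRhVzz => ezzeRhVzz => ezzezhVzz => ezzezhzzz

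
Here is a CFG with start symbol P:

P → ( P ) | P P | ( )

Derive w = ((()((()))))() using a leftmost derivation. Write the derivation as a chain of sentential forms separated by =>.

P => PP => (P)P => ((P))P => ((PP))P => ((()P))P => ((()(P)))P => ((()((P))))P => ((()((()))))P => ((()((()))))()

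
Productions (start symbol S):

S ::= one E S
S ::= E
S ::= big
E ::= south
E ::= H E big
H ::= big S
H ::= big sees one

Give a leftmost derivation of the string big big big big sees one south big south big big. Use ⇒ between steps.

S ⇒ E ⇒ H E big ⇒ big S E big ⇒ big big E big ⇒ big big H E big big ⇒ big big big S E big big ⇒ big big big E E big big ⇒ big big big H E big E big big ⇒ big big big big sees one E big E big big ⇒ big big big big sees one south big E big big ⇒ big big big big sees one south big south big big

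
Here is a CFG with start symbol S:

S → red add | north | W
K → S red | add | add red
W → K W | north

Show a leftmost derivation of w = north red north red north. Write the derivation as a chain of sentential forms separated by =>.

S => W => K W => S red W => W red W => K W red W => S red W red W => W red W red W => north red W red W => north red north red W => north red north red north

S => W   [S → W]
W => K W   [W → K W]
K W => S red W   [K → S red]
S red W => W red W   [S → W]
W red W => K W red W   [W → K W]
K W red W => S red W red W   [K → S red]
S red W red W => W red W red W   [S → W]
W red W red W => north red W red W   [W → north]
north red W red W => north red north red W   [W → north]
north red north red W => north red north red north   [W → north]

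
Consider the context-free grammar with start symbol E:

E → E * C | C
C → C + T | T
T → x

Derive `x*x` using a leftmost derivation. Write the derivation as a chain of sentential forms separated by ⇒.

E ⇒ E*C ⇒ C*C ⇒ T*C ⇒ x*C ⇒ x*T ⇒ x*x

E ⇒ E*C   [E → E * C]
E*C ⇒ C*C   [E → C]
C*C ⇒ T*C   [C → T]
T*C ⇒ x*C   [T → x]
x*C ⇒ x*T   [C → T]
x*T ⇒ x*x   [T → x]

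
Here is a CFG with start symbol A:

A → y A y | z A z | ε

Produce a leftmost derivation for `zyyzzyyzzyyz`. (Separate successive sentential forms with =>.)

A=>zAz=>zyAyz=>zyyAyyz=>zyyzAzyyz=>zyyzzAzzyyz=>zyyzzyAyzzyyz=>zyyzzyyzzyyz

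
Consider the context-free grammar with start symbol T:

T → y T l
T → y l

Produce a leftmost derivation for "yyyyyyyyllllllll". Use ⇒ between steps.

T ⇒ yTl   [T → y T l]
yTl ⇒ yyTll   [T → y T l]
yyTll ⇒ yyyTlll   [T → y T l]
yyyTlll ⇒ yyyyTllll   [T → y T l]
yyyyTllll ⇒ yyyyyTlllll   [T → y T l]
yyyyyTlllll ⇒ yyyyyyTllllll   [T → y T l]
yyyyyyTllllll ⇒ yyyyyyyTlllllll   [T → y T l]
yyyyyyyTlllllll ⇒ yyyyyyyyllllllll   [T → y l]

T ⇒ yTl ⇒ yyTll ⇒ yyyTlll ⇒ yyyyTllll ⇒ yyyyyTlllll ⇒ yyyyyyTllllll ⇒ yyyyyyyTlllllll ⇒ yyyyyyyyllllllll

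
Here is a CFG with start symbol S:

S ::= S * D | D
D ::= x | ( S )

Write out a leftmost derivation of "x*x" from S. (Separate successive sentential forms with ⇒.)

S ⇒ S*D ⇒ D*D ⇒ x*D ⇒ x*x

S ⇒ S*D   [S ::= S * D]
S*D ⇒ D*D   [S ::= D]
D*D ⇒ x*D   [D ::= x]
x*D ⇒ x*x   [D ::= x]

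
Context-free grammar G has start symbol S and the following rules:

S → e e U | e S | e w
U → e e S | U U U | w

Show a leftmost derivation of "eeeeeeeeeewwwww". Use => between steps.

S=>eeU=>eeUUU=>eeUUUUU=>eeeeSUUUU=>eeeeeSUUUU=>eeeeeeSUUUU=>eeeeeeeSUUUU=>eeeeeeeeSUUUU=>eeeeeeeeeeUUUUU=>eeeeeeeeeewUUUU=>eeeeeeeeeewwUUU=>eeeeeeeeeewwwUU=>eeeeeeeeeewwwwU=>eeeeeeeeeewwwww

S => eeU   [S → e e U]
eeU => eeUUU   [U → U U U]
eeUUU => eeUUUUU   [U → U U U]
eeUUUUU => eeeeSUUUU   [U → e e S]
eeeeSUUUU => eeeeeSUUUU   [S → e S]
eeeeeSUUUU => eeeeeeSUUUU   [S → e S]
eeeeeeSUUUU => eeeeeeeSUUUU   [S → e S]
eeeeeeeSUUUU => eeeeeeeeSUUUU   [S → e S]
eeeeeeeeSUUUU => eeeeeeeeeeUUUUU   [S → e e U]
eeeeeeeeeeUUUUU => eeeeeeeeeewUUUU   [U → w]
eeeeeeeeeewUUUU => eeeeeeeeeewwUUU   [U → w]
eeeeeeeeeewwUUU => eeeeeeeeeewwwUU   [U → w]
eeeeeeeeeewwwUU => eeeeeeeeeewwwwU   [U → w]
eeeeeeeeeewwwwU => eeeeeeeeeewwwww   [U → w]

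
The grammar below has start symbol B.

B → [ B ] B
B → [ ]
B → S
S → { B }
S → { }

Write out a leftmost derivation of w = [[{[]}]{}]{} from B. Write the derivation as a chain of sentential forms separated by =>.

B => [B]B => [[B]B]B => [[S]B]B => [[{B}]B]B => [[{[]}]B]B => [[{[]}]S]B => [[{[]}]{}]B => [[{[]}]{}]S => [[{[]}]{}]{}

B => [B]B   [B → [ B ] B]
[B]B => [[B]B]B   [B → [ B ] B]
[[B]B]B => [[S]B]B   [B → S]
[[S]B]B => [[{B}]B]B   [S → { B }]
[[{B}]B]B => [[{[]}]B]B   [B → [ ]]
[[{[]}]B]B => [[{[]}]S]B   [B → S]
[[{[]}]S]B => [[{[]}]{}]B   [S → { }]
[[{[]}]{}]B => [[{[]}]{}]S   [B → S]
[[{[]}]{}]S => [[{[]}]{}]{}   [S → { }]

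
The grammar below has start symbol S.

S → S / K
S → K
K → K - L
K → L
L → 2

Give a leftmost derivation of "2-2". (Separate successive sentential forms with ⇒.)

S ⇒ K ⇒ K-L ⇒ L-L ⇒ 2-L ⇒ 2-2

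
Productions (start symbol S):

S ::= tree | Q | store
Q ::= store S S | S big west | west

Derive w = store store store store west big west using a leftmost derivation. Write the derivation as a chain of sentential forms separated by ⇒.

S ⇒ Q ⇒ S big west ⇒ Q big west ⇒ store S S big west ⇒ store Q S big west ⇒ store store S S S big west ⇒ store store store S S big west ⇒ store store store store S big west ⇒ store store store store Q big west ⇒ store store store store west big west

S ⇒ Q   [S ::= Q]
Q ⇒ S big west   [Q ::= S big west]
S big west ⇒ Q big west   [S ::= Q]
Q big west ⇒ store S S big west   [Q ::= store S S]
store S S big west ⇒ store Q S big west   [S ::= Q]
store Q S big west ⇒ store store S S S big west   [Q ::= store S S]
store store S S S big west ⇒ store store store S S big west   [S ::= store]
store store store S S big west ⇒ store store store store S big west   [S ::= store]
store store store store S big west ⇒ store store store store Q big west   [S ::= Q]
store store store store Q big west ⇒ store store store store west big west   [Q ::= west]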